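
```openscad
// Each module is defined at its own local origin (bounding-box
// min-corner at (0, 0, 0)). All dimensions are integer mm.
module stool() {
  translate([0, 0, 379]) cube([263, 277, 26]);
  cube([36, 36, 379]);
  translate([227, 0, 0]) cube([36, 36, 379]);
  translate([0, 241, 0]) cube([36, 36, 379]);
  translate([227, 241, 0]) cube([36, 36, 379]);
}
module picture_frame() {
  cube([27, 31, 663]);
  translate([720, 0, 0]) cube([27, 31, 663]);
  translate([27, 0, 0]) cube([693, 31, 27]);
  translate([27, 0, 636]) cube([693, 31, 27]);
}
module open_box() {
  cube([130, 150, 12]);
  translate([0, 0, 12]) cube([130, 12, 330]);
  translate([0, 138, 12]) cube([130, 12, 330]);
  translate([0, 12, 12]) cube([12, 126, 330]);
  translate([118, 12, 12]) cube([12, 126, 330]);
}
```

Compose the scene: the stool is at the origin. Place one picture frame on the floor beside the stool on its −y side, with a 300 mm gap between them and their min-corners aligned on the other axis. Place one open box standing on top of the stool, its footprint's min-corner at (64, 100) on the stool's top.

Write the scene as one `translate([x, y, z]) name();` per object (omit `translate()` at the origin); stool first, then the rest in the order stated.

stool();
translate([0, -331, 0]) picture_frame();
translate([64, 100, 405]) open_box();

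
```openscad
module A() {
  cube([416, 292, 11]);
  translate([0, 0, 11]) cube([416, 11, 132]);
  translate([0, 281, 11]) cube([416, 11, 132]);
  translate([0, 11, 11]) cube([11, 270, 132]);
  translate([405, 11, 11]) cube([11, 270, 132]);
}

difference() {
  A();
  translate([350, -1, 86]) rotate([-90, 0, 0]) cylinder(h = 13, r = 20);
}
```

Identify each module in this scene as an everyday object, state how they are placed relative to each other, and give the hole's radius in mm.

The subtracted cylinder has r = 20 mm.

A is an open box. The open box has a circular hole through its front wall. The hole's radius is 20 mm.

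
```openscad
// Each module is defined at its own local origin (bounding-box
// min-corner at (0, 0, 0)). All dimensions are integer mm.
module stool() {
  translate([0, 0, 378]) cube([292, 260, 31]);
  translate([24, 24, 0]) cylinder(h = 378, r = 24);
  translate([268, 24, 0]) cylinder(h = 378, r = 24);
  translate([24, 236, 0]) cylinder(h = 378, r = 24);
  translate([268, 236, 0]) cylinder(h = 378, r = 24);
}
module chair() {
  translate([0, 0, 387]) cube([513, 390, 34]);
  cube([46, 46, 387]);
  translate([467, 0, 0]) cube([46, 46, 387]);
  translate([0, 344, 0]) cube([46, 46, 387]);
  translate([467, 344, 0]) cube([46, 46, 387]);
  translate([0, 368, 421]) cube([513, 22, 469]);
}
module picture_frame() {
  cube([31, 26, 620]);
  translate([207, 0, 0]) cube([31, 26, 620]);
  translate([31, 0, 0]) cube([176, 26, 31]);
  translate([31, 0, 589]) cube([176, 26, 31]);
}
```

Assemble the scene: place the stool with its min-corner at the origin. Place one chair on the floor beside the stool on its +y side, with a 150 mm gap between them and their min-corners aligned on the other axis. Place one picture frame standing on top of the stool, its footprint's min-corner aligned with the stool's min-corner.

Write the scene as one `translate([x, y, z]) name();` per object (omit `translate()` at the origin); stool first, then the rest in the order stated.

stool();
translate([0, 410, 0]) chair();
translate([0, 0, 409]) picture_frame();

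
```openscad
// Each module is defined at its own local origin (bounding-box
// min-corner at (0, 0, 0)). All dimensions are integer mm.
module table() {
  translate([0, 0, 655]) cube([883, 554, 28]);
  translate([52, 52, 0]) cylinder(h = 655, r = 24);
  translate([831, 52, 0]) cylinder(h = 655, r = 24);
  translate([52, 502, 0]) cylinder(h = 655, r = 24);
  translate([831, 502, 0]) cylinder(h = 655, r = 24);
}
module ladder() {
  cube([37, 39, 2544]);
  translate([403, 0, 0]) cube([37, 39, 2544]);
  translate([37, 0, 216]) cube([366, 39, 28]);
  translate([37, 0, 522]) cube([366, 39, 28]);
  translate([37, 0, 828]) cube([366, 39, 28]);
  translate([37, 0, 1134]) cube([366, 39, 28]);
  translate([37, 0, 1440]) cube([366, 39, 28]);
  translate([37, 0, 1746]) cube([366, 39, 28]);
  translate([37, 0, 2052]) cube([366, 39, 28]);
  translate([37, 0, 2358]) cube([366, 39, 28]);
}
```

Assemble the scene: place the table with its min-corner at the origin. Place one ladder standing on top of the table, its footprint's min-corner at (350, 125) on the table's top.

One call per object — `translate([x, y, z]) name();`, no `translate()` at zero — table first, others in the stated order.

table();
translate([350, 125, 683]) ladder();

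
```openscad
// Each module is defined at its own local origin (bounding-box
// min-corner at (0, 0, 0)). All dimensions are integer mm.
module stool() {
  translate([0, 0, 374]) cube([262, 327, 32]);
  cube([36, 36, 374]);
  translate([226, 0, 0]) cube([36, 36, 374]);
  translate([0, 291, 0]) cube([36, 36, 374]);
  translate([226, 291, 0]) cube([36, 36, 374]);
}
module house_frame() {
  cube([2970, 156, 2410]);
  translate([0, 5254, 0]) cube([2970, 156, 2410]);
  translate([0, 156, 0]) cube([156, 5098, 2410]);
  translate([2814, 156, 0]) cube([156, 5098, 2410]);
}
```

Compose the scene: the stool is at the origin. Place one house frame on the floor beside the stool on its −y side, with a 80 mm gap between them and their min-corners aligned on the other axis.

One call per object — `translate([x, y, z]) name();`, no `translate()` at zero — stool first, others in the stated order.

stool();
translate([0, -5490, 0]) house_frame();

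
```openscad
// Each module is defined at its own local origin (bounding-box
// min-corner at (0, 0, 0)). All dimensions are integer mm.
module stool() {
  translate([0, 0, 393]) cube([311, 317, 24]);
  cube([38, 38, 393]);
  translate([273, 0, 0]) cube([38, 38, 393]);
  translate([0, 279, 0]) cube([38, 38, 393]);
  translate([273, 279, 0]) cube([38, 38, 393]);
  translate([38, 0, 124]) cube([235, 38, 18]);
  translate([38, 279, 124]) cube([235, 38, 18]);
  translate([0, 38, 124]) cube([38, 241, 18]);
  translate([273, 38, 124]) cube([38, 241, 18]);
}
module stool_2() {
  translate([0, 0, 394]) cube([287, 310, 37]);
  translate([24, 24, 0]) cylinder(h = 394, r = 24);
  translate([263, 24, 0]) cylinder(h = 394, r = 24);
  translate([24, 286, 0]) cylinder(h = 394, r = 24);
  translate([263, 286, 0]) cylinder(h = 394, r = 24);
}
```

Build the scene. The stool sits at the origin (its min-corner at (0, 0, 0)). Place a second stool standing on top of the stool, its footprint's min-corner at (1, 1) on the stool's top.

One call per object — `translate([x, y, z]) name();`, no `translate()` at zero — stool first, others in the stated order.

stool();
translate([1, 1, 417]) stool_2();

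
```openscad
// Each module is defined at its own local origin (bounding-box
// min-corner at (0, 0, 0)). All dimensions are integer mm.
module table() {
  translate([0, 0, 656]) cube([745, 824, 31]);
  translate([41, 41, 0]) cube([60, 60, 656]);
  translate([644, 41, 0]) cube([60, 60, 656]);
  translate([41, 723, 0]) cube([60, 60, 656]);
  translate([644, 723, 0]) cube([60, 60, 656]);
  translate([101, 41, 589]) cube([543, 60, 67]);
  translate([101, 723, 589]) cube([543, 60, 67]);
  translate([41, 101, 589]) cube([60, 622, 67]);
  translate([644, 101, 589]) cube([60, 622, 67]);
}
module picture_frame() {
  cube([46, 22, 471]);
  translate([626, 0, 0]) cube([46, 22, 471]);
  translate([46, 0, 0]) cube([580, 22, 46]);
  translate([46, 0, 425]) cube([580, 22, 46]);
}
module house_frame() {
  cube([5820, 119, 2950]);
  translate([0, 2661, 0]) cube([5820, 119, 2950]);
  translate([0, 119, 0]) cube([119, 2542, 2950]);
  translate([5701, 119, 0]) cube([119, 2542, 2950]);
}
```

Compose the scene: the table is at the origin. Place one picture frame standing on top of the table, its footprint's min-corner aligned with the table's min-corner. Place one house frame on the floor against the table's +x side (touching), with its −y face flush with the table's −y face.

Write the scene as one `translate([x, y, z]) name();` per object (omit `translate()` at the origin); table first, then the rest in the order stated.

table();
translate([0, 0, 687]) picture_frame();
translate([745, 0, 0]) house_frame();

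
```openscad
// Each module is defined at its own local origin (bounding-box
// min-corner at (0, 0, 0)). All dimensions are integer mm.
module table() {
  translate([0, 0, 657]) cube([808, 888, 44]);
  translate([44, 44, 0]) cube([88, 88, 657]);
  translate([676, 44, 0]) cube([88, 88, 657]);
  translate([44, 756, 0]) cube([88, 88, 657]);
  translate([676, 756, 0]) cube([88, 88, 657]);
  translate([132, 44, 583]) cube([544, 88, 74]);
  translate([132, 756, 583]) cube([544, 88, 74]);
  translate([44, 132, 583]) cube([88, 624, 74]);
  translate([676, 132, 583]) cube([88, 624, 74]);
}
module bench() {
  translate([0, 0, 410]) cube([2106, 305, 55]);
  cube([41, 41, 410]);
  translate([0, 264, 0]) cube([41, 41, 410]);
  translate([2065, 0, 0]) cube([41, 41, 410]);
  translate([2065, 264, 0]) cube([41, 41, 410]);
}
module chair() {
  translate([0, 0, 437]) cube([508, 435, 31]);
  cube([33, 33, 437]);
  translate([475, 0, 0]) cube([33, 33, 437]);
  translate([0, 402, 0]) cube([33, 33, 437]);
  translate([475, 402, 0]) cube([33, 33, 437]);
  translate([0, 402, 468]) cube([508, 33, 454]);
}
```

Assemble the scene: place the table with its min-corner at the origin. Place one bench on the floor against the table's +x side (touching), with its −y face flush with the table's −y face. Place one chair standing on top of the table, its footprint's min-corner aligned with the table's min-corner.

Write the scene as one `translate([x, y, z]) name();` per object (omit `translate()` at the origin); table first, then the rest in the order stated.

table();
translate([808, 0, 0]) bench();
translate([0, 0, 701]) chair();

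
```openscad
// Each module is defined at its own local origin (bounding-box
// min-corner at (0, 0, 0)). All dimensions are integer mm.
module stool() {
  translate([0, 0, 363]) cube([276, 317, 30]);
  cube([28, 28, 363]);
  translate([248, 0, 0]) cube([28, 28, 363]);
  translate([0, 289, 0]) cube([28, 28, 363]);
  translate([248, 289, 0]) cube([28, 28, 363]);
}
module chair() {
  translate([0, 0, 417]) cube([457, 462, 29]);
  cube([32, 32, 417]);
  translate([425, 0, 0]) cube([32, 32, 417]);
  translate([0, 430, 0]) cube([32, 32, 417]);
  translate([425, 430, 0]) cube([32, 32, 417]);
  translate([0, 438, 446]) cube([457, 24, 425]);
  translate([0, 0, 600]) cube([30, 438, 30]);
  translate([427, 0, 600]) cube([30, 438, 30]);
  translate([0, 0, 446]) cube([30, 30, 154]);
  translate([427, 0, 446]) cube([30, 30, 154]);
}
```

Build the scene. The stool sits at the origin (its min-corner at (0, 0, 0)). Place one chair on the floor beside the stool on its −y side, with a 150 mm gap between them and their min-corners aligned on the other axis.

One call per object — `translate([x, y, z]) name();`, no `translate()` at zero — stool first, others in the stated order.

stool();
translate([0, -612, 0]) chair();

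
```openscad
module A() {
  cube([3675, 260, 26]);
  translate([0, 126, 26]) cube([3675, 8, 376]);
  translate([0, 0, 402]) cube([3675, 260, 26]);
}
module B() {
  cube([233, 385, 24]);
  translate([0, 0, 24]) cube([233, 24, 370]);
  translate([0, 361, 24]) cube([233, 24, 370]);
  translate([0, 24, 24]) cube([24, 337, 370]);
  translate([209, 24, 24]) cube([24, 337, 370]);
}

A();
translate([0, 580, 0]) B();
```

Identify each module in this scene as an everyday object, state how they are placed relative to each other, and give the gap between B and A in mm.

The open box's nearest face is 320 mm from the I-beam's +y face.

A is an I-beam. B is an open box. The open box is on the floor beside the I-beam on its +y side. The gap between the open box and the I-beam is 320 mm.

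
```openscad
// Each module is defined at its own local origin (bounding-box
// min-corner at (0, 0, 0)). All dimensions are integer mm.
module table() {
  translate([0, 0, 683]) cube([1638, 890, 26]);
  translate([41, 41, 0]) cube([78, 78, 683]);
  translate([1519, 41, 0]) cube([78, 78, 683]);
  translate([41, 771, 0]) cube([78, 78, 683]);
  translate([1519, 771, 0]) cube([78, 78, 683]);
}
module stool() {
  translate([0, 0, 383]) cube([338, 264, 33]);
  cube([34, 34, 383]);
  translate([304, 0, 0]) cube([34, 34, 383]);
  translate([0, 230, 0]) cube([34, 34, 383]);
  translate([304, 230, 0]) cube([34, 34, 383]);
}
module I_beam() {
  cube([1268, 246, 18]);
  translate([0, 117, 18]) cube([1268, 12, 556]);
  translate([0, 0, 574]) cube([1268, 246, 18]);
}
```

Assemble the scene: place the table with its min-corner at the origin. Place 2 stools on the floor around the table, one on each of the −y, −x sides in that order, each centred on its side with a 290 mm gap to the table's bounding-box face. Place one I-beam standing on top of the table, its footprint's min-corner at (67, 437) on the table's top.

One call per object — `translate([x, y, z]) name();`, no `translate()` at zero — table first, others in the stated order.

table();
translate([650, -554, 0]) stool();
translate([-628, 313, 0]) stool();
translate([67, 437, 709]) I_beam();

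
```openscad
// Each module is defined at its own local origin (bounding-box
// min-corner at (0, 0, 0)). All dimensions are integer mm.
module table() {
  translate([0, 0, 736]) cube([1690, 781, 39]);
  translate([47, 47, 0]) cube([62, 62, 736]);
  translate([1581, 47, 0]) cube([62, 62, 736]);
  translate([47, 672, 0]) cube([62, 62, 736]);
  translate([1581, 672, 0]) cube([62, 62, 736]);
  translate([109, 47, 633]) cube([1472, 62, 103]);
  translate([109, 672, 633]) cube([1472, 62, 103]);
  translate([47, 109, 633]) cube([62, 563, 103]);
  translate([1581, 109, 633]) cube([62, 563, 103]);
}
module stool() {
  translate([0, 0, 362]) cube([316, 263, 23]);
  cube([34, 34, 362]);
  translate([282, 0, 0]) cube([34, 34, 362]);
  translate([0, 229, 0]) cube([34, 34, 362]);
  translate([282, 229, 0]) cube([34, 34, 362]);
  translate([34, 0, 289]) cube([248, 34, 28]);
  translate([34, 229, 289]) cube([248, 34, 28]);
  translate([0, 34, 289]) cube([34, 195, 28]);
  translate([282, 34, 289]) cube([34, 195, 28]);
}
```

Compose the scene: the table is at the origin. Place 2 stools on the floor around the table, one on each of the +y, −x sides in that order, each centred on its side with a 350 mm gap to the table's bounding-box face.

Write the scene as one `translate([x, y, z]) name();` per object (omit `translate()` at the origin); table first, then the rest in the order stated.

table();
translate([687, 1131, 0]) stool();
translate([-666, 259, 0]) stool();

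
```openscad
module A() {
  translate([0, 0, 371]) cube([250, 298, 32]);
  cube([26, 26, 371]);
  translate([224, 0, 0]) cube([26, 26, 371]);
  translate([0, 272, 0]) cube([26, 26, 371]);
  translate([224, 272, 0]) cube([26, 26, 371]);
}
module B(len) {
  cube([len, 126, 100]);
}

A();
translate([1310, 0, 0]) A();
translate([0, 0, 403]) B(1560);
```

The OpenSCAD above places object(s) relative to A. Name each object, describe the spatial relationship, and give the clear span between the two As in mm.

A is a stool. B is a beam. A beam spans the tops of two stools. The clear span between the two stools is 1060 mm.

Second stool starts at x = 1310; first ends at x = 250; clear span = 1310 − 250 = 1060 mm.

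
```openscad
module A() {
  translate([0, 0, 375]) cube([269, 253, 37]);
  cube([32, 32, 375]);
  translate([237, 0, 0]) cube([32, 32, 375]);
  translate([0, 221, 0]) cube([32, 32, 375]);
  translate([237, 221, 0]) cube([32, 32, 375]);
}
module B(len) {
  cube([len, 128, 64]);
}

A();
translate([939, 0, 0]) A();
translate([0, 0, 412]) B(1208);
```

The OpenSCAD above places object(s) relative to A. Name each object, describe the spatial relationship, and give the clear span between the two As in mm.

A is a stool. B is a beam. A beam spans the tops of two stools. The clear span between the two stools is 670 mm.

Second stool starts at x = 939; first ends at x = 269; clear span = 939 − 269 = 670 mm.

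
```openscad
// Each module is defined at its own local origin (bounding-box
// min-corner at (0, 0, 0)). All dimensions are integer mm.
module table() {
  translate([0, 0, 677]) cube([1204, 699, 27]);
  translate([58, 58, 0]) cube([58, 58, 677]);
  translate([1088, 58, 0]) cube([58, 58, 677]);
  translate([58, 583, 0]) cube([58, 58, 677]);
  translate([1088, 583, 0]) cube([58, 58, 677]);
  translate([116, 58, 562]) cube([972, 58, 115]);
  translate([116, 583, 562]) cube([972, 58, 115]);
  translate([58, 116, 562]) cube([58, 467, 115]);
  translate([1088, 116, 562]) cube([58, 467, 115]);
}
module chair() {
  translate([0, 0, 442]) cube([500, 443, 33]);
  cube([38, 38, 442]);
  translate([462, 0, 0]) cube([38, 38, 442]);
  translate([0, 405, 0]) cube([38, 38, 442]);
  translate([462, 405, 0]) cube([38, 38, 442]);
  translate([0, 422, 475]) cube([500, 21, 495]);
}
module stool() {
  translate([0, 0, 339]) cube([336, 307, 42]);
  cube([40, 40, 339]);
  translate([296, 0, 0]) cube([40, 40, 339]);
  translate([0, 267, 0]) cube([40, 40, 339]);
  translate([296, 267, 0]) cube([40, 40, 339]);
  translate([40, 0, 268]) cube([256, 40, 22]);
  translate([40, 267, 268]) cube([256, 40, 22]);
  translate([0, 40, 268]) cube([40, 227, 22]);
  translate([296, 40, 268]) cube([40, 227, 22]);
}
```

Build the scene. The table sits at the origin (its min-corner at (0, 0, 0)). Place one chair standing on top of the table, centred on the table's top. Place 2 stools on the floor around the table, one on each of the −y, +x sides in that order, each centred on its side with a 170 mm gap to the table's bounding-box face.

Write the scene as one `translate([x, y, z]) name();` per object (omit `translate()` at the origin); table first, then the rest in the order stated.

table();
translate([352, 128, 704]) chair();
translate([434, -477, 0]) stool();
translate([1374, 196, 0]) stool();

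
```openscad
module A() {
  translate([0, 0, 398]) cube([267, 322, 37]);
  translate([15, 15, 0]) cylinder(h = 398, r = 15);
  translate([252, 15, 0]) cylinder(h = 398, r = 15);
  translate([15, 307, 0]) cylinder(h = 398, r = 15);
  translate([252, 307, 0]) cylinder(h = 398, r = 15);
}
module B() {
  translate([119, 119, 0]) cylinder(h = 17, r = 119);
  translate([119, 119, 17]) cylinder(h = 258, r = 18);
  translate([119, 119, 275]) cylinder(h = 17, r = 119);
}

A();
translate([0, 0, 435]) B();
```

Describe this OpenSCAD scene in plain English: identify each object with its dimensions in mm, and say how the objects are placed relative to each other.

A is a four-legged stool. The seat is a 267×322×37 mm slab whose top surface is at z = 435 mm; four round legs, each 30 mm in diameter, run from the floor (z = 0) to the underside of the seat, each leg's axis is inset half a diameter from the nearest pair of seat edges (so the leg's bounding box is flush with the corner).

B is a spool: two coaxial disc flanges of radius 119 mm and thickness 17 mm, joined by a core cylinder of radius 18 mm and height 258 mm. The lower flange rests on z = 0 and the three cylinders share a vertical axis.

The spool is on top of the stool.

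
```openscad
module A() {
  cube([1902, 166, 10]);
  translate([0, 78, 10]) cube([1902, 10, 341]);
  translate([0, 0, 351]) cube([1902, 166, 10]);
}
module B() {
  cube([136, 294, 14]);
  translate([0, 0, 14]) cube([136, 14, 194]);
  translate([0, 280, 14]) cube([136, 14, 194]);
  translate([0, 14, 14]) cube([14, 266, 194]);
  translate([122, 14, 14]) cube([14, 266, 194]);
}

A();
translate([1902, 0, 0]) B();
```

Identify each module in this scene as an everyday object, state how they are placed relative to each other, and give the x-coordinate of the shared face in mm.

A is an I-beam. B is an open box. The open box is against the I-beam's +x side, with their −y faces flush. The x-coordinate of the shared face is 1902 mm.

The I-beam's +x face and the open box's −x face are both at x = 1902 mm.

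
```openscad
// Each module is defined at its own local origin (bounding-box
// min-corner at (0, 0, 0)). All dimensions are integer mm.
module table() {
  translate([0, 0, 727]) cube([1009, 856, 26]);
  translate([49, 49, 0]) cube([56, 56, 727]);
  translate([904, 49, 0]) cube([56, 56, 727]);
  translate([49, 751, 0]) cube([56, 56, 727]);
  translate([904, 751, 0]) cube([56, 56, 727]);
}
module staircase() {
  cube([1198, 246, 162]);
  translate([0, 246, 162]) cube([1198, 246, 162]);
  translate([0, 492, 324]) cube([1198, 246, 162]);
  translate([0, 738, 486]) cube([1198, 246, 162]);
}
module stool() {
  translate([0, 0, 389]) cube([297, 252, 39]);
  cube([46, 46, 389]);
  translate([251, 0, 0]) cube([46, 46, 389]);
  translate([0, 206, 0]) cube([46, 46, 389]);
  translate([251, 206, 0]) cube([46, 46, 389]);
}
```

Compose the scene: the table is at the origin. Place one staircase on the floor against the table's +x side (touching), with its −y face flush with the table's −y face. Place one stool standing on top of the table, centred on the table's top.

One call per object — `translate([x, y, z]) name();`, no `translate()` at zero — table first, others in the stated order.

table();
translate([1009, 0, 0]) staircase();
translate([356, 302, 753]) stool();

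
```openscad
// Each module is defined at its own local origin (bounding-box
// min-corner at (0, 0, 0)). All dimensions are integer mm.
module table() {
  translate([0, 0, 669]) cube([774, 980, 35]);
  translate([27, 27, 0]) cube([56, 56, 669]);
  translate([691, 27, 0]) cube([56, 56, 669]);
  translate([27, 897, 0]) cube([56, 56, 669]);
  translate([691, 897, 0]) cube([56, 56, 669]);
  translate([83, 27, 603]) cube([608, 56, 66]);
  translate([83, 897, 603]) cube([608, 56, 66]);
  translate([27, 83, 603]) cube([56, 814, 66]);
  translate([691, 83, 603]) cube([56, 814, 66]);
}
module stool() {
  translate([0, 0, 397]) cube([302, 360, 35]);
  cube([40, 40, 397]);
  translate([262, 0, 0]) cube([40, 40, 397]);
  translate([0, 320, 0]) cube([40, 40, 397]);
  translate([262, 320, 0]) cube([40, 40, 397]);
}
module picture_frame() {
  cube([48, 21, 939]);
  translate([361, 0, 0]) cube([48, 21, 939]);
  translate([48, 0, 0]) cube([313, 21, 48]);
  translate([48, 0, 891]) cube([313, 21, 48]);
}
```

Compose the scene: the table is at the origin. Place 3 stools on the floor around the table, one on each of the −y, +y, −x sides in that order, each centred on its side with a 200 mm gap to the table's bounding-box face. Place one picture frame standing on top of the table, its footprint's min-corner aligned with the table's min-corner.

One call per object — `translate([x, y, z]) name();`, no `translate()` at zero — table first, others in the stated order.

table();
translate([236, -560, 0]) stool();
translate([236, 1180, 0]) stool();
translate([-502, 310, 0]) stool();
translate([0, 0, 704]) picture_frame();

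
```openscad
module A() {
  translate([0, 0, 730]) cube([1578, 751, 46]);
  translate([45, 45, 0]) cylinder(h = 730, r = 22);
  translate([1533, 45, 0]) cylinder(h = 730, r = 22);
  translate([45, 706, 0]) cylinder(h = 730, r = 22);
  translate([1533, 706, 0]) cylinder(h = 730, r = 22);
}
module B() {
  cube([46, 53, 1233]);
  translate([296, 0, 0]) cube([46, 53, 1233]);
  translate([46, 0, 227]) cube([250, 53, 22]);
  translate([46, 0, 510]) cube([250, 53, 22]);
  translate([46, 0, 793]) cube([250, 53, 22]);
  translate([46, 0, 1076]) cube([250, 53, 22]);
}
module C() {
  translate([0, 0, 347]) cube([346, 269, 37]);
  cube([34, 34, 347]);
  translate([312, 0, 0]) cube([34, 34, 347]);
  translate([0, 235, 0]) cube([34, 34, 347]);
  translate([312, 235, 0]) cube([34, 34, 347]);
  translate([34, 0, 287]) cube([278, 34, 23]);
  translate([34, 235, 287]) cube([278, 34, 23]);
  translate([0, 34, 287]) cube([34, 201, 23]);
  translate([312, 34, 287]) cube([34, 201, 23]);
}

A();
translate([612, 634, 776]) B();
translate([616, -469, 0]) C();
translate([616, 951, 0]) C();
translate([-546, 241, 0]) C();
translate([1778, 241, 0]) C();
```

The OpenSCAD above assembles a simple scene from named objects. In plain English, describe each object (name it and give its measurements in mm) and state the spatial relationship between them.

A is a table with a 1578×751 mm rectangular top, 46 mm thick, top surface at z = 776 mm, supported by four round legs of 44 mm diameter, each leg's bounding box inset 23 mm from the nearest pair of top edges, running from the floor.

B is a straight ladder. Two 46×53 mm vertical rails, 1233 mm tall, stand 342 mm apart (outside-to-outside) with their front faces coplanar on the −y side. 4 rungs, each 53 mm deep and 22 mm tall, span between the inner faces of the rails, front faces flush with the rails. The lowest rung's underside is at z = 227 mm and rungs are spaced 283 mm apart (underside to underside).

C is a four-legged stool. The seat is 346×269 mm, 37 mm thick, top at z = 384 mm. It stands on four square legs, each 34×34 mm in cross-section, from z = 0 to the seat underside, each flush with a corner of the seat. Four stretchers, 34 mm wide and 23 mm tall, connect adjacent legs with their undersides at z = 287 mm, each running between the inner faces of the legs it joins and aligned with the legs' outer faces on the other axis.

The ladder is on top of the table. Four stools sit around the table at the −y, +y, −x, +x sides.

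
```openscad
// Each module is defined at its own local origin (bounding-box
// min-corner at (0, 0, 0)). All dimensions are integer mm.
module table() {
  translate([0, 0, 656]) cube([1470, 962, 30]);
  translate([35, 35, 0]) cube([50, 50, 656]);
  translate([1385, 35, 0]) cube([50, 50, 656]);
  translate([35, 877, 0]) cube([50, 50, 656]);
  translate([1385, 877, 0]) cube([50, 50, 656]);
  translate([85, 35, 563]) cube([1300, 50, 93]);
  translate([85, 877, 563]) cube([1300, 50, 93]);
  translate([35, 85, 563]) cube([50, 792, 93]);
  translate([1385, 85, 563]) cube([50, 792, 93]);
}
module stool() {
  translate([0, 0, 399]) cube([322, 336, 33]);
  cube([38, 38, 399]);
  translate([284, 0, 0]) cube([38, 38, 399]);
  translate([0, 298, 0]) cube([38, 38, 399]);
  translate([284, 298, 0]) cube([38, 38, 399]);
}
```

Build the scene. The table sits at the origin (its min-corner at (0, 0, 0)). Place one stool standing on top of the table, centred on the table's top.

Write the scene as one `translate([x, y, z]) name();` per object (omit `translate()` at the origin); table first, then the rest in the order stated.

table();
translate([574, 313, 686]) stool();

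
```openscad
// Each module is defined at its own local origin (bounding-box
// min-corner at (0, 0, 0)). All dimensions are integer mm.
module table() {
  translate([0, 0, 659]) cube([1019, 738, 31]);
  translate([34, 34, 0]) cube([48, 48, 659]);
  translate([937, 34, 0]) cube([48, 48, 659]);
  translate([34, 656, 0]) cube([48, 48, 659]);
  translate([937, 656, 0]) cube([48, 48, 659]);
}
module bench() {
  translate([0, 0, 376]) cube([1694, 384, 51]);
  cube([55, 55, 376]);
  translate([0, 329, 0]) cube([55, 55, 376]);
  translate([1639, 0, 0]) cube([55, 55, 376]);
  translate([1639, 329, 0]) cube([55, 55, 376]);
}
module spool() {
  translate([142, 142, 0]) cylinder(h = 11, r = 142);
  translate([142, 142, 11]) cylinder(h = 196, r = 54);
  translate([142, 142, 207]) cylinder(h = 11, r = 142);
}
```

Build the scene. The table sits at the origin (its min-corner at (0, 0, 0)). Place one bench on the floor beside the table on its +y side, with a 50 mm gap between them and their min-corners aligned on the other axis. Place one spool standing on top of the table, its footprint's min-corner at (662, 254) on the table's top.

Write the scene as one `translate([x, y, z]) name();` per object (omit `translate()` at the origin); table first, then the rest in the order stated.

table();
translate([0, 788, 0]) bench();
translate([662, 254, 690]) spool();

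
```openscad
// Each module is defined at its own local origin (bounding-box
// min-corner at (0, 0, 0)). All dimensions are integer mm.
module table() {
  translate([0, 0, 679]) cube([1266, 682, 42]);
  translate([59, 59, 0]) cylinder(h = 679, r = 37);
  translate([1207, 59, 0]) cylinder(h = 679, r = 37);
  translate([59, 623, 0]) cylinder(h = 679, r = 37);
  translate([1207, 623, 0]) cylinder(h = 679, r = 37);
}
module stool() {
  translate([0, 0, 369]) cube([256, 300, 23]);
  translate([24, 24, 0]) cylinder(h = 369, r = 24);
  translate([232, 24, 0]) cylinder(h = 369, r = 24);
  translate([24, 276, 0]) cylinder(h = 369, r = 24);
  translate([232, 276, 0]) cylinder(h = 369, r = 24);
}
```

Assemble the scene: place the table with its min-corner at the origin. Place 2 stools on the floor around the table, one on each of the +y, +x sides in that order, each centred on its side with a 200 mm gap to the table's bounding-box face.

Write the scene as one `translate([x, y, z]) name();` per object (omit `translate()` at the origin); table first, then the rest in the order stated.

table();
translate([505, 882, 0]) stool();
translate([1466, 191, 0]) stool();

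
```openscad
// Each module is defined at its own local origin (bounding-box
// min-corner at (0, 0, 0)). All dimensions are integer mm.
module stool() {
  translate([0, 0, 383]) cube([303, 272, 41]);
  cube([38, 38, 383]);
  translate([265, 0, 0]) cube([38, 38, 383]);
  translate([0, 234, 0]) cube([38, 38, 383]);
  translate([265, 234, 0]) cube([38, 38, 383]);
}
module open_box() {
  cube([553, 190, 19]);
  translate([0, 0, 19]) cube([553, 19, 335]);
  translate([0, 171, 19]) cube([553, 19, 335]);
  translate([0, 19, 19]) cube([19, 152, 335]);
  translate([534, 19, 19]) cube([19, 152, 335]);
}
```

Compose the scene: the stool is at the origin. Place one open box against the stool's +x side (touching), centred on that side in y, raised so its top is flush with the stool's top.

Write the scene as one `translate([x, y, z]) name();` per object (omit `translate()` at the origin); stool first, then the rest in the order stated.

stool();
translate([303, 41, 70]) open_box();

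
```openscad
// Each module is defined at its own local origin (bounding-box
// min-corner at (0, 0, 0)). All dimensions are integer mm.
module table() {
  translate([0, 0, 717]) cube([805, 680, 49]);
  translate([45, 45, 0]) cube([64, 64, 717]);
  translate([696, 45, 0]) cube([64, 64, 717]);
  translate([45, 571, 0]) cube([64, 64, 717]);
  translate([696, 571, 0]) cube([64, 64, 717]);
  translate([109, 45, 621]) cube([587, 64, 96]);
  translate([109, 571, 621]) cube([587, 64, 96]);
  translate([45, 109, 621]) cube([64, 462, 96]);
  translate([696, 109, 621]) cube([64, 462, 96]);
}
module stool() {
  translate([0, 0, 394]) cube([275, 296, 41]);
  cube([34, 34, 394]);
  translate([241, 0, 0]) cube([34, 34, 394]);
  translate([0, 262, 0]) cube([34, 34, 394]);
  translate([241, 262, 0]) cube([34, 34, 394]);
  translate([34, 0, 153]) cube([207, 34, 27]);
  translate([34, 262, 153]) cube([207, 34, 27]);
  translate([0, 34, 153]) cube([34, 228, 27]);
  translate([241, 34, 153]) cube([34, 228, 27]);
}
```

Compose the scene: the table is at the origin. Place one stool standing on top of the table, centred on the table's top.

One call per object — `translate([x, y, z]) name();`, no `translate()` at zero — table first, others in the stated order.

table();
translate([265, 192, 766]) stool();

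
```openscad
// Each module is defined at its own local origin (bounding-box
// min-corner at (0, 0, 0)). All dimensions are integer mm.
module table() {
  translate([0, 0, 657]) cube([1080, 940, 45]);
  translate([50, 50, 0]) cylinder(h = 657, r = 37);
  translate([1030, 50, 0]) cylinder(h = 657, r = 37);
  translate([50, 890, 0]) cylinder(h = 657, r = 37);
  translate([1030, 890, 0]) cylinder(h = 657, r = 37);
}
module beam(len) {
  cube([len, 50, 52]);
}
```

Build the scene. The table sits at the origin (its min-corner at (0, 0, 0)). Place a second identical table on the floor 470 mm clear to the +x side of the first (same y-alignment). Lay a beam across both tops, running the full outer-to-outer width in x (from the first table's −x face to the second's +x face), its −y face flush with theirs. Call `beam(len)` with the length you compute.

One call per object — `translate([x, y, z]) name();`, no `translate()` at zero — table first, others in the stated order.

table();
translate([1550, 0, 0]) table();
translate([0, 0, 702]) beam(2630);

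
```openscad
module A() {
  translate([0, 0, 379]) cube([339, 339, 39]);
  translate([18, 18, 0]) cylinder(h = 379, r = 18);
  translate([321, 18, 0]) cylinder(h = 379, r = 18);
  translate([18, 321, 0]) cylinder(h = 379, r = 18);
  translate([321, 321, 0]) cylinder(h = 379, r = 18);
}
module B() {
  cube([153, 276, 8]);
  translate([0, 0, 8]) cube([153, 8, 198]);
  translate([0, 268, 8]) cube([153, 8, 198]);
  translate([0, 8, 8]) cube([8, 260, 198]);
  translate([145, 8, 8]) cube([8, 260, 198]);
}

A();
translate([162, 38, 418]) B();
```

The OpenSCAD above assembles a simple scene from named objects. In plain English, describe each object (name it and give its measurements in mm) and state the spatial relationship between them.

A is a simple wooden stool: a rectangular seat 339 mm (x) by 339 mm (y), 39 mm thick, top face at z = 418 mm, on four round legs, each 36 mm in diameter. The legs rest on z = 0, each leg's axis is inset half a diameter from the nearest pair of seat edges (so the leg's bounding box is flush with the corner).

B is an open-topped rectangular box: outside dimensions 153×276×206 mm, with a uniform wall and base thickness of 8 mm. The base is a full 153×276 slab on the floor; four walls sit on top of the base. The front and back walls (the −y and +y sides) span the full width; the two side walls fit between them.

The open box is on top of the stool.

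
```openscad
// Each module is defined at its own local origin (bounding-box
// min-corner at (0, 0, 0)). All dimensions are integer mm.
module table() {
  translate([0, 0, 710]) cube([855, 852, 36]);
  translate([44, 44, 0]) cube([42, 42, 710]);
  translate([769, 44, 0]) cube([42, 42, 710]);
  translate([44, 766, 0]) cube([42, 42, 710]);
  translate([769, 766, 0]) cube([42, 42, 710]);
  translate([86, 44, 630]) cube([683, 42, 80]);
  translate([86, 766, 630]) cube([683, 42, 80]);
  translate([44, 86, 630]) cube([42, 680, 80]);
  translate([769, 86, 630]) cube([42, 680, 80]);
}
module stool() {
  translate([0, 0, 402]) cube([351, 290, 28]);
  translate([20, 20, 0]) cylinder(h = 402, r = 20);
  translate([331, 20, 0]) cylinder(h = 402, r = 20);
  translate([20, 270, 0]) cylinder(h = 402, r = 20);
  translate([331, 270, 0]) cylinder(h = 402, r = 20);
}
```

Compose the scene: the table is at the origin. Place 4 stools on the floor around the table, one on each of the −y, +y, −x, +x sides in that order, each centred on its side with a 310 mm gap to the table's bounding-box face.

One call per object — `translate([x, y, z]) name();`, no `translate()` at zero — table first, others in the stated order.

table();
translate([252, -600, 0]) stool();
translate([252, 1162, 0]) stool();
translate([-661, 281, 0]) stool();
translate([1165, 281, 0]) stool();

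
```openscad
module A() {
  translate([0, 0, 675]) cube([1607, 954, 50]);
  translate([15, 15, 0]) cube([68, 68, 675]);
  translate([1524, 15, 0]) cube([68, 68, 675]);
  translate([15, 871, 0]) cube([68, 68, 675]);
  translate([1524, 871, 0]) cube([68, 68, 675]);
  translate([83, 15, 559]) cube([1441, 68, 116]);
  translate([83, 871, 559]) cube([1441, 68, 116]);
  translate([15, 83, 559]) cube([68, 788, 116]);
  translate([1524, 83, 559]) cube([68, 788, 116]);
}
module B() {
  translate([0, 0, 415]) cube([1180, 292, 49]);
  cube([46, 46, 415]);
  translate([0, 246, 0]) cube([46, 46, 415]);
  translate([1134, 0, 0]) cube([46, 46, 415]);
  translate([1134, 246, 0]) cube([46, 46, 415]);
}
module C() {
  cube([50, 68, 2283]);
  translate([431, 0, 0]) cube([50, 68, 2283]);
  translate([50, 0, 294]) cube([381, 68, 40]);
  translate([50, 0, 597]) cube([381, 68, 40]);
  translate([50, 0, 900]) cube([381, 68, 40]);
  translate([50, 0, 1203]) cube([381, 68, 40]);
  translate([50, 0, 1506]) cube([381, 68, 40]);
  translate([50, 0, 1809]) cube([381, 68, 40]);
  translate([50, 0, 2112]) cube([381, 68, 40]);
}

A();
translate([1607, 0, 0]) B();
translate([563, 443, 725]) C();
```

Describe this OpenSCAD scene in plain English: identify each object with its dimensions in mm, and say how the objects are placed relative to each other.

A is a rectangular dining table. The top is 1607×954×50 mm with its upper surface at z = 725 mm. It stands on four 68×68 mm square legs, each inset 15 mm from the nearest pair of top edges, running from the floor to the underside of the top. Four apron rails, 68 mm thick and 116 mm tall, run between adjacent legs with their top edges flush with the underside of the top and their outer faces flush with the legs' outer faces.

B is a long wooden bench with a 1180 mm (x) × 292 mm (y) seat, 49 mm thick, its top surface 464 mm above the floor. Four 46 mm square legs at the seat corners, flush with the edges, run from z = 0 to the seat underside.

C is a straight ladder. Two 50×68 mm vertical rails, 2283 mm tall, stand 481 mm apart (outside-to-outside) with their front faces coplanar on the −y side. 7 rungs, each 68 mm deep and 40 mm tall, span between the inner faces of the rails, front faces flush with the rails. The lowest rung's underside is at z = 294 mm and rungs are spaced 303 mm apart (underside to underside).

The bench is against the table's +x side, with their −y faces flush. The ladder is on top of the table, centred.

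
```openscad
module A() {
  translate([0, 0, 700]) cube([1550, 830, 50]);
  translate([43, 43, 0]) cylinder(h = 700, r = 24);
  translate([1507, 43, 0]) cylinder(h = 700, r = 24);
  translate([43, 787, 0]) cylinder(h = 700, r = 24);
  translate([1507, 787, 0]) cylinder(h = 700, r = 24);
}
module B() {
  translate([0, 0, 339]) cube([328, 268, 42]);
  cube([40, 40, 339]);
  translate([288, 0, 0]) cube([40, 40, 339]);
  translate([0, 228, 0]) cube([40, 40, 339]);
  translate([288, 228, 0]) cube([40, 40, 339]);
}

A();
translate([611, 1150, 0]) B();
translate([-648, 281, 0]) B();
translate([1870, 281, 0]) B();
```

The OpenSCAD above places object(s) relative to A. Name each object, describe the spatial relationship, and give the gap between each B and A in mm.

A is a table. B is a stool. Three stools sit around the table at the +y, −x, +x sides. The gap between each stool and the table is 320 mm.

Each stool's nearest face is 320 mm from the table's bounding box.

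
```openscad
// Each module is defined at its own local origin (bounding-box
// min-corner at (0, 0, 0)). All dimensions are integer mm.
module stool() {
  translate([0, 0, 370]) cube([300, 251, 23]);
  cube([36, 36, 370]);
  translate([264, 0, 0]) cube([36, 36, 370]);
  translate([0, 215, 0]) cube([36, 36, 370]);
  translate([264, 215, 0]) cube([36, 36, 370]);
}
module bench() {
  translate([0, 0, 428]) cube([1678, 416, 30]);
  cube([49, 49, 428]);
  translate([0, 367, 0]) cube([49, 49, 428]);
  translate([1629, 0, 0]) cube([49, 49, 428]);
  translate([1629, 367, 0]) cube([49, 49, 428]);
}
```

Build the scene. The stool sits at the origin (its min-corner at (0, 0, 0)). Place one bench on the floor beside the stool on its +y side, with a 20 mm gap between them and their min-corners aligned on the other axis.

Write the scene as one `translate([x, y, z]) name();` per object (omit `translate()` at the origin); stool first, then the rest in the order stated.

stool();
translate([0, 271, 0]) bench();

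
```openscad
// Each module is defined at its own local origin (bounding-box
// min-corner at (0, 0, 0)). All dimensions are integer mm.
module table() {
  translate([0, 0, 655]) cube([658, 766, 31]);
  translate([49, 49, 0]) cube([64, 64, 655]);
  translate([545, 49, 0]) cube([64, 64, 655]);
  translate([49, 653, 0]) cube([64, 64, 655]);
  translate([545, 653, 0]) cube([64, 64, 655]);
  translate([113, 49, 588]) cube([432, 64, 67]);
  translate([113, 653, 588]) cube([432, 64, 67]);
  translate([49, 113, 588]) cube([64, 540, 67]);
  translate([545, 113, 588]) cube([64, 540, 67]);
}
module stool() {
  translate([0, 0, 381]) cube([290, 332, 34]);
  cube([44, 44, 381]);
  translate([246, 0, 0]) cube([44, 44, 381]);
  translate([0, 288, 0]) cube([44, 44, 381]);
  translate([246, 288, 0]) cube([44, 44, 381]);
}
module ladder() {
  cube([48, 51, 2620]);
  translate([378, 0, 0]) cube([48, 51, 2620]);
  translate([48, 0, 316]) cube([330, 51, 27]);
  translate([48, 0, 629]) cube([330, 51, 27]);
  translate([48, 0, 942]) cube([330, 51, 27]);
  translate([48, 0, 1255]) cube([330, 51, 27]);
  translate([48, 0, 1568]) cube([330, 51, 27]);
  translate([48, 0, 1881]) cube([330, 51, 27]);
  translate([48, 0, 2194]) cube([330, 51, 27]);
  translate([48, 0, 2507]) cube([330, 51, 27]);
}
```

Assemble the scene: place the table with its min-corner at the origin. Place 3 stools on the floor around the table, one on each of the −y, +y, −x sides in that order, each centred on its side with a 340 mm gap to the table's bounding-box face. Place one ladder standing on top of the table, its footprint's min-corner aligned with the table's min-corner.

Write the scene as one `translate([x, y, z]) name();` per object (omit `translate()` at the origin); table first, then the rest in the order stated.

table();
translate([184, -672, 0]) stool();
translate([184, 1106, 0]) stool();
translate([-630, 217, 0]) stool();
translate([0, 0, 686]) ladder();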